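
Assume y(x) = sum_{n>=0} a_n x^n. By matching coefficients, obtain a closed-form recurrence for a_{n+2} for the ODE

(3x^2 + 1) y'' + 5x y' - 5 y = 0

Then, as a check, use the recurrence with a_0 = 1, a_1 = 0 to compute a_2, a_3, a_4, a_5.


Substitute y = sum_n a_n x^n.
(1 + 3 x^2) y'' contributes (n+2)(n+1) a_{n+2} + 3 n(n-1) a_n at x^n.
5 x y'(x) contributes 5 n a_n at x^n.
-5 y(x) contributes -5 a_n at x^n.
Matching x^n: (n+2)(n+1) a_{n+2} + (3 n(n-1) + 5 n - 5) a_n = 0.
Thus a_{n+2} = (-3 n(n-1) - 5 n + 5) / ((n+1)(n+2)) * a_n.

Check with a_0 = 1, a_1 = 0 (apply the recurrence for n = 0, 1, 2, 3): a_0 = 1, a_1 = 0, a_2 = 5/2, a_3 = 0, a_4 = -55/24, a_5 = 0.

a_(n+2) = (-3 n(n-1) - 5 n + 5) / ((n+1)(n+2)) * a_n; check: a_0 = 1, a_1 = 0, a_2 = 5/2, a_3 = 0, a_4 = -55/24, a_5 = 0


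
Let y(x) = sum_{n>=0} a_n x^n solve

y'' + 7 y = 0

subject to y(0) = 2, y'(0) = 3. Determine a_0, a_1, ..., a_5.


Ansatz: y(x) = sum_{n>=0} a_n x^n, so y'(x) = sum_{n>=1} n a_n x^(n-1) and y''(x) = sum_{n>=2} n(n-1) a_n x^(n-2).
Substitute into P(x) y'' + Q(x) y' + R(x) y = 0 with P(x) = 1, Q(x) = 0, R(x) = 7, and match powers of x.
Initial conditions: a_0 = 2, a_1 = 3.
Setting the coefficient of each power of x to zero and solving order by order (substituting the coefficients already found):
  x^0: 2 a_2 + 7 a_0 = 0  ->  2 a_2 = -7 a_0 = -14  ->  a_2 = -7
  x^1: 6 a_3 + 7 a_1 = 0  ->  6 a_3 = -7 a_1 = -21  ->  a_3 = -7/2
  x^2: 12 a_4 + 7 a_2 = 0  ->  12 a_4 = -7 a_2 = 49  ->  a_4 = 49/12
  x^3: 20 a_5 + 7 a_3 = 0  ->  20 a_5 = -7 a_3 = 49/2  ->  a_5 = 49/40
Truncated series: y(x) = 2 + 3 x - 7 x^2 - (7/2) x^3 + (49/12) x^4 + (49/40) x^5 + O(x^6).

a_0 = 2; a_1 = 3; a_2 = -7; a_3 = -7/2; a_4 = 49/12; a_5 = 49/40


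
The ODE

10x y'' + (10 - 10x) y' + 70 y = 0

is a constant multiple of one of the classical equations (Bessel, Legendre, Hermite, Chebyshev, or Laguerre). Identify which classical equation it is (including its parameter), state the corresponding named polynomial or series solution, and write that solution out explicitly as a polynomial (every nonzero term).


All three coefficients share the factor 10; dividing through by 10 gives  x y'' + (1 - x) y' + 7 y = 0.
This matches the Laguerre equation x y'' + (1 - x) y' + n y = 0 with n = 7; the polynomial solution is L_7(x).
With y = sum_k a_k x^k, matching x^k gives (k+1)k a_{k+1} + (k+1) a_{k+1} - k a_k + n a_k = 0, i.e. (k+1)^2 a_{k+1} = (k - n) a_k = (k - 7) a_k. The right side vanishes at k = 7, so the series terminates at degree 7.
Standard normalization L_n(0) = 1 gives a_0 = 1. Work upward with a_{k+1} = (k - 7) a_k / (k+1)^2:
  a_1 = (0 - 7)(1) / 1^2 = -7/1 = -7
  a_2 = (1 - 7)(-7) / 2^2 = 42/4 = 21/2
  a_3 = (2 - 7)(21/2) / 3^2 = (-105/2)/9 = -35/6
  a_4 = (3 - 7)(-35/6) / 4^2 = (70/3)/16 = 35/24
  a_5 = (4 - 7)(35/24) / 5^2 = (-35/8)/25 = -7/40
  a_6 = (5 - 7)(-7/40) / 6^2 = (7/20)/36 = 7/720
  a_7 = (6 - 7)(7/720) / 7^2 = (-7/720)/49 = -1/5040
Hence L_7(x) = -x^7/5040 + 7 x^6/720 - 7 x^5/40 + 35 x^4/24 - 35 x^3/6 + 21 x^2/2 - 7 x + 1.

L_7(x); series = -x^7/5040 + 7 x^6/720 - 7 x^5/40 + 35 x^4/24 - 35 x^3/6 + 21 x^2/2 - 7 x + 1


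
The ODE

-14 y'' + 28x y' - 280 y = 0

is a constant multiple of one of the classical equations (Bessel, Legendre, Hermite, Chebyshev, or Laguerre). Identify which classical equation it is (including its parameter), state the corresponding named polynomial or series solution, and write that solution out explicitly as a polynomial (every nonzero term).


All three coefficients share the factor -14; dividing through by -14 gives  y'' - 2x y' + 20 y = 0.
This matches the Hermite equation y'' - 2x y' + 2n y = 0 with 2n = 20, so n = 10; the polynomial solution is H_10(x).
With y = sum_k a_k x^k, matching x^k gives (k+2)(k+1) a_{k+2} = 2(k - n) a_k = 2(k - 10) a_k. The right side vanishes at k = 10, so the series with the parity of 10 terminates at degree 10.
Standard normalization: leading coefficient of H_n is 2^n, so a_10 = 2^10 = 1024. Work downward with a_k = (k+1)(k+2) a_{k+2} / (2(k - n)):
  a_8 = (9)(10)(1024) / (2(8 - 10)) = 92160/(-4) = -23040
  a_6 = (7)(8)(-23040) / (2(6 - 10)) = -1290240/(-8) = 161280
  a_4 = (5)(6)(161280) / (2(4 - 10)) = 4838400/(-12) = -403200
  a_2 = (3)(4)(-403200) / (2(2 - 10)) = -4838400/(-16) = 302400
  a_0 = (1)(2)(302400) / (2(0 - 10)) = 604800/(-20) = -30240
Hence H_10(x) = 1024 x^10 - 23040 x^8 + 161280 x^6 - 403200 x^4 + 302400 x^2 - 30240.

H_10(x); series = 1024 x^10 - 23040 x^8 + 161280 x^6 - 403200 x^4 + 302400 x^2 - 30240


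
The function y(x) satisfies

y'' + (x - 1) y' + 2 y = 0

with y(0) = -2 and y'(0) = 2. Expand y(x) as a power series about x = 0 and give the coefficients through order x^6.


Ansatz: y(x) = sum_{n>=0} a_n x^n, so y'(x) = sum_{n>=1} n a_n x^(n-1) and y''(x) = sum_{n>=2} n(n-1) a_n x^(n-2).
Substitute into P(x) y'' + Q(x) y' + R(x) y = 0 with P(x) = 1, Q(x) = x - 1, R(x) = 2, and match powers of x.
Initial conditions: a_0 = -2, a_1 = 2.
Setting the coefficient of each power of x to zero and solving order by order (substituting the coefficients already found):
  x^0: 2 a_2 - a_1 + 2 a_0 = 0  ->  2 a_2 = a_1 - 2 a_0 = 6  ->  a_2 = 3
  x^1: 6 a_3 - 2 a_2 + 3 a_1 = 0  ->  6 a_3 = 2 a_2 - 3 a_1 = 0  ->  a_3 = 0
  x^2: 12 a_4 - 3 a_3 + 4 a_2 = 0  ->  12 a_4 = 3 a_3 - 4 a_2 = -12  ->  a_4 = -1
  x^3: 20 a_5 - 4 a_4 + 5 a_3 = 0  ->  20 a_5 = 4 a_4 - 5 a_3 = -4  ->  a_5 = -1/5
  x^4: 30 a_6 - 5 a_5 + 6 a_4 = 0  ->  30 a_6 = 5 a_5 - 6 a_4 = 5  ->  a_6 = 1/6
Truncated series: y(x) = -2 + 2 x + 3 x^2 - x^4 - (1/5) x^5 + (1/6) x^6 + O(x^7).

a_0 = -2; a_1 = 2; a_2 = 3; a_3 = 0; a_4 = -1; a_5 = -1/5; a_6 = 1/6


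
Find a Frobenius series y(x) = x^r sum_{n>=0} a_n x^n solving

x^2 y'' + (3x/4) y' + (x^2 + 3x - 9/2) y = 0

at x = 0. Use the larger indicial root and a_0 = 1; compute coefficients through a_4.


Write in Frobenius form y'' + (p(x)/x) y' + (q(x)/x^2) y = 0:
  p(x) = 3/4,  q(x) = x^2 + 3x - 9/2.
Indicial equation: r(r-1) + (3/4) r + (-9/2) = 0 -> roots r_1 = 9/4, r_2 = -2.
Take r = r_1 = 9/4. Let y(x) = x^r sum_{n>=0} a_n x^n with a_0 = 1.
Substitute y = x^r sum a_n x^n and match x^{r+n}. The recurrence is
  D(n) a_n + 3 a_{n-1} + 1 a_{n-2} = 0,  where D(n) = (r+n)(r+n-1) + (3/4)(r+n) + (-9/2).
  a_n = [-3 a_{n-1} - 1 a_{n-2}] / D(n).
Since the indicial polynomial factors as (r - r_1)(r - r_2), D(n) = (r_1 + n - r_1)(r_1 + n - r_2) = n(n + 17/4).
Evaluating step by step (a_0 = 1):
  n = 1: D(1) = 1(1 + 17/4) = 21/4; numerator = -3(1) = -3; a_1 = (-3)/(21/4) = -4/7
  n = 2: D(2) = 2(2 + 17/4) = 25/2; numerator = -3(-4/7) - 1(1) = 5/7; a_2 = (5/7)/(25/2) = 2/35
  n = 3: D(3) = 3(3 + 17/4) = 87/4; numerator = -3(2/35) - 1(-4/7) = 2/5; a_3 = (2/5)/(87/4) = 8/435
  n = 4: D(4) = 4(4 + 17/4) = 33; numerator = -3(8/435) - 1(2/35) = -114/1015; a_4 = (-114/1015)/(33) = -38/11165

r = 9/4; a_0 = 1; a_1 = -4/7; a_2 = 2/35; a_3 = 8/435; a_4 = -38/11165


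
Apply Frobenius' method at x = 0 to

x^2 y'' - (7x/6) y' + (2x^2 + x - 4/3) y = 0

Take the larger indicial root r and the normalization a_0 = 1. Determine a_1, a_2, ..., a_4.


Write in Frobenius form y'' + (p(x)/x) y' + (q(x)/x^2) y = 0:
  p(x) = -7/6,  q(x) = 2x^2 + x - 4/3.
Indicial equation: r(r-1) + (-7/6) r + (-4/3) = 0 -> roots r_1 = 8/3, r_2 = -1/2.
Take r = r_1 = 8/3. Let y(x) = x^r sum_{n>=0} a_n x^n with a_0 = 1.
Substitute y = x^r sum a_n x^n and match x^{r+n}. The recurrence is
  D(n) a_n + 1 a_{n-1} + 2 a_{n-2} = 0,  where D(n) = (r+n)(r+n-1) + (-7/6)(r+n) + (-4/3).
  a_n = [-1 a_{n-1} - 2 a_{n-2}] / D(n).
Since the indicial polynomial factors as (r - r_1)(r - r_2), D(n) = (r_1 + n - r_1)(r_1 + n - r_2) = n(n + 19/6).
Evaluating step by step (a_0 = 1):
  n = 1: D(1) = 1(1 + 19/6) = 25/6; numerator = -1(1) = -1; a_1 = (-1)/(25/6) = -6/25
  n = 2: D(2) = 2(2 + 19/6) = 31/3; numerator = -1(-6/25) - 2(1) = -44/25; a_2 = (-44/25)/(31/3) = -132/775
  n = 3: D(3) = 3(3 + 19/6) = 37/2; numerator = -1(-132/775) - 2(-6/25) = 504/775; a_3 = (504/775)/(37/2) = 1008/28675
  n = 4: D(4) = 4(4 + 19/6) = 86/3; numerator = -1(1008/28675) - 2(-132/775) = 1752/5735; a_4 = (1752/5735)/(86/3) = 2628/246605

r = 8/3; a_0 = 1; a_1 = -6/25; a_2 = -132/775; a_3 = 1008/28675; a_4 = 2628/246605


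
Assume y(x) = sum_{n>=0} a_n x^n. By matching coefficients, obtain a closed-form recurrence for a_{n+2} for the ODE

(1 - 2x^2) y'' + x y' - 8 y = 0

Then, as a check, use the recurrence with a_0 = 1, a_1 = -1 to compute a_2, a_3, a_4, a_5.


Substitute y = sum_n a_n x^n.
(1 - 2 x^2) y'' contributes (n+2)(n+1) a_{n+2} - 2 n(n-1) a_n at x^n.
x y'(x) contributes n a_n at x^n.
-8 y(x) contributes -8 a_n at x^n.
Matching x^n: (n+2)(n+1) a_{n+2} + (-2 n(n-1) + n - 8) a_n = 0.
Thus a_{n+2} = (2 n(n-1) - n + 8) / ((n+1)(n+2)) * a_n.

Check with a_0 = 1, a_1 = -1 (apply the recurrence for n = 0, 1, 2, 3): a_0 = 1, a_1 = -1, a_2 = 4, a_3 = -7/6, a_4 = 10/3, a_5 = -119/120.

a_(n+2) = (2 n(n-1) - n + 8) / ((n+1)(n+2)) * a_n; check: a_0 = 1, a_1 = -1, a_2 = 4, a_3 = -7/6, a_4 = 10/3, a_5 = -119/120


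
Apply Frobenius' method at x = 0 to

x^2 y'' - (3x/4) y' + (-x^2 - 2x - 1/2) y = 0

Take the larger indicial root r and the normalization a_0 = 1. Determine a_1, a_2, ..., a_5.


Write in Frobenius form y'' + (p(x)/x) y' + (q(x)/x^2) y = 0:
  p(x) = -3/4,  q(x) = -x^2 - 2x - 1/2.
Indicial equation: r(r-1) + (-3/4) r + (-1/2) = 0 -> roots r_1 = 2, r_2 = -1/4.
Take r = r_1 = 2. Let y(x) = x^r sum_{n>=0} a_n x^n with a_0 = 1.
Substitute y = x^r sum a_n x^n and match x^{r+n}. The recurrence is
  D(n) a_n - 2 a_{n-1} - 1 a_{n-2} = 0,  where D(n) = (r+n)(r+n-1) + (-3/4)(r+n) + (-1/2).
  a_n = [2 a_{n-1} + 1 a_{n-2}] / D(n).
Since the indicial polynomial factors as (r - r_1)(r - r_2), D(n) = (r_1 + n - r_1)(r_1 + n - r_2) = n(n + 9/4).
Evaluating step by step (a_0 = 1):
  n = 1: D(1) = 1(1 + 9/4) = 13/4; numerator = 2(1) = 2; a_1 = (2)/(13/4) = 8/13
  n = 2: D(2) = 2(2 + 9/4) = 17/2; numerator = 2(8/13) + 1(1) = 29/13; a_2 = (29/13)/(17/2) = 58/221
  n = 3: D(3) = 3(3 + 9/4) = 63/4; numerator = 2(58/221) + 1(8/13) = 252/221; a_3 = (252/221)/(63/4) = 16/221
  n = 4: D(4) = 4(4 + 9/4) = 25; numerator = 2(16/221) + 1(58/221) = 90/221; a_4 = (90/221)/(25) = 18/1105
  n = 5: D(5) = 5(5 + 9/4) = 145/4; numerator = 2(18/1105) + 1(16/221) = 116/1105; a_5 = (116/1105)/(145/4) = 16/5525

r = 2; a_0 = 1; a_1 = 8/13; a_2 = 58/221; a_3 = 16/221; a_4 = 18/1105; a_5 = 16/5525


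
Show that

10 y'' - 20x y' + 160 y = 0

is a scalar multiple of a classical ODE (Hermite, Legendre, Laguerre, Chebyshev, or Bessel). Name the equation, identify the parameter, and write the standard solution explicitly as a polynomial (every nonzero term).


All three coefficients share the factor 10; dividing through by 10 gives  y'' - 2x y' + 16 y = 0.
This matches the Hermite equation y'' - 2x y' + 2n y = 0 with 2n = 16, so n = 8; the polynomial solution is H_8(x).
With y = sum_k a_k x^k, matching x^k gives (k+2)(k+1) a_{k+2} = 2(k - n) a_k = 2(k - 8) a_k. The right side vanishes at k = 8, so the series with the parity of 8 terminates at degree 8.
Standard normalization: leading coefficient of H_n is 2^n, so a_8 = 2^8 = 256. Work downward with a_k = (k+1)(k+2) a_{k+2} / (2(k - n)):
  a_6 = (7)(8)(256) / (2(6 - 8)) = 14336/(-4) = -3584
  a_4 = (5)(6)(-3584) / (2(4 - 8)) = -107520/(-8) = 13440
  a_2 = (3)(4)(13440) / (2(2 - 8)) = 161280/(-12) = -13440
  a_0 = (1)(2)(-13440) / (2(0 - 8)) = -26880/(-16) = 1680
Hence H_8(x) = 256 x^8 - 3584 x^6 + 13440 x^4 - 13440 x^2 + 1680.

H_8(x); series = 256 x^8 - 3584 x^6 + 13440 x^4 - 13440 x^2 + 1680


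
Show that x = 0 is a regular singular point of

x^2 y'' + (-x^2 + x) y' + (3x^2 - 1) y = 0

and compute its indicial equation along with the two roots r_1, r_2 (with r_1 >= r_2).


Divide by x^2 to reach normal form y'' + P_1(x) y' + P_2(x) y = 0 with P_1(x) = -1 + 1/x and P_2(x) = 3 - 1/x^2.
x = 0 is a singular point because the y'-coefficient -1 + 1/x has a pole at x = 0 and the y-coefficient 3 - 1/x^2 has a pole at x = 0.
It is a regular singular point because x P_1(x) = p(x) = 1 - x and x^2 P_2(x) = q(x) = 3x^2 - 1 are polynomials, hence analytic at x = 0.
p(0) = 1,  q(0) = -1.
Indicial equation: r(r-1) + p(0) r + q(0) = 0, i.e. r^2 + (p(0) - 1) r + q(0) = 0, i.e. r^2 - 1 = 0.
Discriminant: (0)^2 - 4(-1) = 4, so r = (0 ± 2)/2.
Solving: r_1 = 1, r_2 = -1.

indicial: r^2 - 1 = 0; roots r_1 = 1, r_2 = -1


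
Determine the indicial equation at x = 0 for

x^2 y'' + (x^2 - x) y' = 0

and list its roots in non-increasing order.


Divide by x^2 to reach normal form y'' + P_1(x) y' + P_2(x) y = 0 with P_1(x) = 1 - 1/x and P_2(x) = 0.
x = 0 is a singular point because the y'-coefficient 1 - 1/x has a pole at x = 0.
It is a regular singular point because x P_1(x) = p(x) = x - 1 and x^2 P_2(x) = q(x) = 0 are polynomials, hence analytic at x = 0.
p(0) = -1,  q(0) = 0.
Indicial equation: r(r-1) + p(0) r + q(0) = 0, i.e. r^2 + (p(0) - 1) r + q(0) = 0, i.e. r^2 - 2 r = 0.
Discriminant: (-2)^2 - 4(0) = 4, so r = (2 ± 2)/2.
Solving: r_1 = 2, r_2 = 0.

indicial: r^2 - 2 r = 0; roots r_1 = 2, r_2 = 0


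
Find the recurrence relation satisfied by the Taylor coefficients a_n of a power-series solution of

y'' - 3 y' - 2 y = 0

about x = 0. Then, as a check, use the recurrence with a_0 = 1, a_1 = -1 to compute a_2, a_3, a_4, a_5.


Substitute y = sum_n a_n x^n.
y''(x) has coefficient (n+2)(n+1) a_{n+2} at x^n;
-3 y'(x) has coefficient -3 (n+1) a_{n+1} at x^n;
-2 y(x) has coefficient -2 a_n at x^n.
Matching x^n: (n+2)(n+1) a_{n+2} - 3 (n+1) a_{n+1} - 2 a_n = 0.
Thus a_{n+2} = [3 (n+1) a_{n+1} + 2 a_n] / ((n+1)(n+2)).

Check with a_0 = 1, a_1 = -1 (apply the recurrence for n = 0, 1, 2, 3): a_0 = 1, a_1 = -1, a_2 = -1/2, a_3 = -5/6, a_4 = -17/24, a_5 = -61/120.

a_(n+2) = [3 (n+1) a_(n+1) + 2 a_n] / ((n+1)(n+2)); check: a_0 = 1, a_1 = -1, a_2 = -1/2, a_3 = -5/6, a_4 = -17/24, a_5 = -61/120


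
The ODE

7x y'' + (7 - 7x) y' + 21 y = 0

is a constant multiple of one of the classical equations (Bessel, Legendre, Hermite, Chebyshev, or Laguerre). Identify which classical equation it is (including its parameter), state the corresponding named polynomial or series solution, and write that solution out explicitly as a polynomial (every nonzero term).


All three coefficients share the factor 7; dividing through by 7 gives  x y'' + (1 - x) y' + 3 y = 0.
This matches the Laguerre equation x y'' + (1 - x) y' + n y = 0 with n = 3; the polynomial solution is L_3(x).
With y = sum_k a_k x^k, matching x^k gives (k+1)k a_{k+1} + (k+1) a_{k+1} - k a_k + n a_k = 0, i.e. (k+1)^2 a_{k+1} = (k - n) a_k = (k - 3) a_k. The right side vanishes at k = 3, so the series terminates at degree 3.
Standard normalization L_n(0) = 1 gives a_0 = 1. Work upward with a_{k+1} = (k - 3) a_k / (k+1)^2:
  a_1 = (0 - 3)(1) / 1^2 = -3/1 = -3
  a_2 = (1 - 3)(-3) / 2^2 = 6/4 = 3/2
  a_3 = (2 - 3)(3/2) / 3^2 = (-3/2)/9 = -1/6
Hence L_3(x) = -x^3/6 + 3 x^2/2 - 3 x + 1.

L_3(x); series = -x^3/6 + 3 x^2/2 - 3 x + 1


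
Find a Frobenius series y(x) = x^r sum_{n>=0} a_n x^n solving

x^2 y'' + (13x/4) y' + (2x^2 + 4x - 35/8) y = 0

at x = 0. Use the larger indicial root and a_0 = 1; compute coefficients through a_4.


Write in Frobenius form y'' + (p(x)/x) y' + (q(x)/x^2) y = 0:
  p(x) = 13/4,  q(x) = 2x^2 + 4x - 35/8.
Indicial equation: r(r-1) + (13/4) r + (-35/8) = 0 -> roots r_1 = 5/4, r_2 = -7/2.
Take r = r_1 = 5/4. Let y(x) = x^r sum_{n>=0} a_n x^n with a_0 = 1.
Substitute y = x^r sum a_n x^n and match x^{r+n}. The recurrence is
  D(n) a_n + 4 a_{n-1} + 2 a_{n-2} = 0,  where D(n) = (r+n)(r+n-1) + (13/4)(r+n) + (-35/8).
  a_n = [-4 a_{n-1} - 2 a_{n-2}] / D(n).
Since the indicial polynomial factors as (r - r_1)(r - r_2), D(n) = (r_1 + n - r_1)(r_1 + n - r_2) = n(n + 19/4).
Evaluating step by step (a_0 = 1):
  n = 1: D(1) = 1(1 + 19/4) = 23/4; numerator = -4(1) = -4; a_1 = (-4)/(23/4) = -16/23
  n = 2: D(2) = 2(2 + 19/4) = 27/2; numerator = -4(-16/23) - 2(1) = 18/23; a_2 = (18/23)/(27/2) = 4/69
  n = 3: D(3) = 3(3 + 19/4) = 93/4; numerator = -4(4/69) - 2(-16/23) = 80/69; a_3 = (80/69)/(93/4) = 320/6417
  n = 4: D(4) = 4(4 + 19/4) = 35; numerator = -4(320/6417) - 2(4/69) = -88/279; a_4 = (-88/279)/(35) = -88/9765

r = 5/4; a_0 = 1; a_1 = -16/23; a_2 = 4/69; a_3 = 320/6417; a_4 = -88/9765


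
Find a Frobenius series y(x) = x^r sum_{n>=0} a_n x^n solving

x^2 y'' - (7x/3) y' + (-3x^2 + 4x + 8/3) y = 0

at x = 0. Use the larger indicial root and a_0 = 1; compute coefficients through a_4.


Write in Frobenius form y'' + (p(x)/x) y' + (q(x)/x^2) y = 0:
  p(x) = -7/3,  q(x) = -3x^2 + 4x + 8/3.
Indicial equation: r(r-1) + (-7/3) r + (8/3) = 0 -> roots r_1 = 2, r_2 = 4/3.
Take r = r_1 = 2. Let y(x) = x^r sum_{n>=0} a_n x^n with a_0 = 1.
Substitute y = x^r sum a_n x^n and match x^{r+n}. The recurrence is
  D(n) a_n + 4 a_{n-1} - 3 a_{n-2} = 0,  where D(n) = (r+n)(r+n-1) + (-7/3)(r+n) + (8/3).
  a_n = [-4 a_{n-1} + 3 a_{n-2}] / D(n).
Since the indicial polynomial factors as (r - r_1)(r - r_2), D(n) = (r_1 + n - r_1)(r_1 + n - r_2) = n(n + 2/3).
Evaluating step by step (a_0 = 1):
  n = 1: D(1) = 1(1 + 2/3) = 5/3; numerator = -4(1) = -4; a_1 = (-4)/(5/3) = -12/5
  n = 2: D(2) = 2(2 + 2/3) = 16/3; numerator = -4(-12/5) + 3(1) = 63/5; a_2 = (63/5)/(16/3) = 189/80
  n = 3: D(3) = 3(3 + 2/3) = 11; numerator = -4(189/80) + 3(-12/5) = -333/20; a_3 = (-333/20)/(11) = -333/220
  n = 4: D(4) = 4(4 + 2/3) = 56/3; numerator = -4(-333/220) + 3(189/80) = 2313/176; a_4 = (2313/176)/(56/3) = 6939/9856

r = 2; a_0 = 1; a_1 = -12/5; a_2 = 189/80; a_3 = -333/220; a_4 = 6939/9856


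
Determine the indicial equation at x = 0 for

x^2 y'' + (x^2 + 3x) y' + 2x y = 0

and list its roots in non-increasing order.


Divide by x^2 to reach normal form y'' + P_1(x) y' + P_2(x) y = 0 with P_1(x) = 1 + 3/x and P_2(x) = 2/x.
x = 0 is a singular point because the y'-coefficient 1 + 3/x has a pole at x = 0 and the y-coefficient 2/x has a pole at x = 0.
It is a regular singular point because x P_1(x) = p(x) = x + 3 and x^2 P_2(x) = q(x) = 2x are polynomials, hence analytic at x = 0.
p(0) = 3,  q(0) = 0.
Indicial equation: r(r-1) + p(0) r + q(0) = 0, i.e. r^2 + (p(0) - 1) r + q(0) = 0, i.e. r^2 + 2 r = 0.
Discriminant: (2)^2 - 4(0) = 4, so r = (-2 ± 2)/2.
Solving: r_1 = 0, r_2 = -2.

indicial: r^2 + 2 r = 0; roots r_1 = 0, r_2 = -2


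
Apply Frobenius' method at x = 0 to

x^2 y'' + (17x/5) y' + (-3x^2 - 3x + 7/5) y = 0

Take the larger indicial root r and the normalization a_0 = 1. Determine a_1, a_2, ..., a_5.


Write in Frobenius form y'' + (p(x)/x) y' + (q(x)/x^2) y = 0:
  p(x) = 17/5,  q(x) = -3x^2 - 3x + 7/5.
Indicial equation: r(r-1) + (17/5) r + (7/5) = 0 -> roots r_1 = -1, r_2 = -7/5.
Take r = r_1 = -1. Let y(x) = x^r sum_{n>=0} a_n x^n with a_0 = 1.
Substitute y = x^r sum a_n x^n and match x^{r+n}. The recurrence is
  D(n) a_n - 3 a_{n-1} - 3 a_{n-2} = 0,  where D(n) = (r+n)(r+n-1) + (17/5)(r+n) + (7/5).
  a_n = [3 a_{n-1} + 3 a_{n-2}] / D(n).
Since the indicial polynomial factors as (r - r_1)(r - r_2), D(n) = (r_1 + n - r_1)(r_1 + n - r_2) = n(n + 2/5).
Evaluating step by step (a_0 = 1):
  n = 1: D(1) = 1(1 + 2/5) = 7/5; numerator = 3(1) = 3; a_1 = (3)/(7/5) = 15/7
  n = 2: D(2) = 2(2 + 2/5) = 24/5; numerator = 3(15/7) + 3(1) = 66/7; a_2 = (66/7)/(24/5) = 55/28
  n = 3: D(3) = 3(3 + 2/5) = 51/5; numerator = 3(55/28) + 3(15/7) = 345/28; a_3 = (345/28)/(51/5) = 575/476
  n = 4: D(4) = 4(4 + 2/5) = 88/5; numerator = 3(575/476) + 3(55/28) = 2265/238; a_4 = (2265/238)/(88/5) = 11325/20944
  n = 5: D(5) = 5(5 + 2/5) = 27; numerator = 3(11325/20944) + 3(575/476) = 109875/20944; a_5 = (109875/20944)/(27) = 36625/188496

r = -1; a_0 = 1; a_1 = 15/7; a_2 = 55/28; a_3 = 575/476; a_4 = 11325/20944; a_5 = 36625/188496


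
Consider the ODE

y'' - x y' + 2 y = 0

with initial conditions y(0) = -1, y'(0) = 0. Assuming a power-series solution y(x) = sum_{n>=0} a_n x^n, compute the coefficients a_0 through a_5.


Ansatz: y(x) = sum_{n>=0} a_n x^n, so y'(x) = sum_{n>=1} n a_n x^(n-1) and y''(x) = sum_{n>=2} n(n-1) a_n x^(n-2).
Substitute into P(x) y'' + Q(x) y' + R(x) y = 0 with P(x) = 1, Q(x) = -x, R(x) = 2, and match powers of x.
Initial conditions: a_0 = -1, a_1 = 0.
Setting the coefficient of each power of x to zero and solving order by order (substituting the coefficients already found):
  x^0: 2 a_2 + 2 a_0 = 0  ->  2 a_2 = -2 a_0 = 2  ->  a_2 = 1
  x^1: 6 a_3 + a_1 = 0  ->  6 a_3 = -a_1 = 0  ->  a_3 = 0
  x^2: 12 a_4 = 0  ->  a_4 = 0
  x^3: 20 a_5 - a_3 = 0  ->  20 a_5 = a_3 = 0  ->  a_5 = 0
Truncated series: y(x) = -1 + x^2 + O(x^6).

a_0 = -1; a_1 = 0; a_2 = 1; a_3 = 0; a_4 = 0; a_5 = 0


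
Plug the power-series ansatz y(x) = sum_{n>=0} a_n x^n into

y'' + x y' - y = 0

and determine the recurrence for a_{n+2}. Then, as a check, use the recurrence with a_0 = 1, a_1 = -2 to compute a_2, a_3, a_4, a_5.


Substitute y = sum_n a_n x^n.
y''(x) has coefficient (n+2)(n+1) a_{n+2} at x^n;
x y'(x) has coefficient n a_n at x^n (shift);
-y(x) has coefficient -1 a_n at x^n.
Matching x^n: (n+2)(n+1) a_{n+2} + (n - 1) a_n = 0.
Thus a_{n+2} = (-n + 1) / ((n+1)(n+2)) * a_n.

Check with a_0 = 1, a_1 = -2 (apply the recurrence for n = 0, 1, 2, 3): a_0 = 1, a_1 = -2, a_2 = 1/2, a_3 = 0, a_4 = -1/24, a_5 = 0.

a_(n+2) = (-n + 1) / ((n+1)(n+2)) * a_n; check: a_0 = 1, a_1 = -2, a_2 = 1/2, a_3 = 0, a_4 = -1/24, a_5 = 0


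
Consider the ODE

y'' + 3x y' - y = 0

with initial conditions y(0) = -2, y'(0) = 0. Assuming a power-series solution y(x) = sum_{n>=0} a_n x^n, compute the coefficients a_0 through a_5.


Ansatz: y(x) = sum_{n>=0} a_n x^n, so y'(x) = sum_{n>=1} n a_n x^(n-1) and y''(x) = sum_{n>=2} n(n-1) a_n x^(n-2).
Substitute into P(x) y'' + Q(x) y' + R(x) y = 0 with P(x) = 1, Q(x) = 3x, R(x) = -1, and match powers of x.
Initial conditions: a_0 = -2, a_1 = 0.
Setting the coefficient of each power of x to zero and solving order by order (substituting the coefficients already found):
  x^0: 2 a_2 - a_0 = 0  ->  2 a_2 = a_0 = -2  ->  a_2 = -1
  x^1: 6 a_3 + 2 a_1 = 0  ->  6 a_3 = -2 a_1 = 0  ->  a_3 = 0
  x^2: 12 a_4 + 5 a_2 = 0  ->  12 a_4 = -5 a_2 = 5  ->  a_4 = 5/12
  x^3: 20 a_5 + 8 a_3 = 0  ->  20 a_5 = -8 a_3 = 0  ->  a_5 = 0
Truncated series: y(x) = -2 - x^2 + (5/12) x^4 + O(x^6).

a_0 = -2; a_1 = 0; a_2 = -1; a_3 = 0; a_4 = 5/12; a_5 = 0


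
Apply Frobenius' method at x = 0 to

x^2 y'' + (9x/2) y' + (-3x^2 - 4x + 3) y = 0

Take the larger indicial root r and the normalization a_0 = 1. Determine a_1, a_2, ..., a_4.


Write in Frobenius form y'' + (p(x)/x) y' + (q(x)/x^2) y = 0:
  p(x) = 9/2,  q(x) = -3x^2 - 4x + 3.
Indicial equation: r(r-1) + (9/2) r + (3) = 0 -> roots r_1 = -3/2, r_2 = -2.
Take r = r_1 = -3/2. Let y(x) = x^r sum_{n>=0} a_n x^n with a_0 = 1.
Substitute y = x^r sum a_n x^n and match x^{r+n}. The recurrence is
  D(n) a_n - 4 a_{n-1} - 3 a_{n-2} = 0,  where D(n) = (r+n)(r+n-1) + (9/2)(r+n) + (3).
  a_n = [4 a_{n-1} + 3 a_{n-2}] / D(n).
Since the indicial polynomial factors as (r - r_1)(r - r_2), D(n) = (r_1 + n - r_1)(r_1 + n - r_2) = n(n + 1/2).
Evaluating step by step (a_0 = 1):
  n = 1: D(1) = 1(1 + 1/2) = 3/2; numerator = 4(1) = 4; a_1 = (4)/(3/2) = 8/3
  n = 2: D(2) = 2(2 + 1/2) = 5; numerator = 4(8/3) + 3(1) = 41/3; a_2 = (41/3)/(5) = 41/15
  n = 3: D(3) = 3(3 + 1/2) = 21/2; numerator = 4(41/15) + 3(8/3) = 284/15; a_3 = (284/15)/(21/2) = 568/315
  n = 4: D(4) = 4(4 + 1/2) = 18; numerator = 4(568/315) + 3(41/15) = 971/63; a_4 = (971/63)/(18) = 971/1134

r = -3/2; a_0 = 1; a_1 = 8/3; a_2 = 41/15; a_3 = 568/315; a_4 = 971/1134


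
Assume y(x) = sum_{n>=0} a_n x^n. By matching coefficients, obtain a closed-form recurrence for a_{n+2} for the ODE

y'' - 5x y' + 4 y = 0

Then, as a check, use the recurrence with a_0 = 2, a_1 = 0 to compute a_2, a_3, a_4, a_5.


Substitute y = sum_n a_n x^n.
y''(x) has coefficient (n+2)(n+1) a_{n+2} at x^n;
-5 x y'(x) has coefficient -5 n a_n at x^n (shift);
4 y(x) has coefficient 4 a_n at x^n.
Matching x^n: (n+2)(n+1) a_{n+2} + (-5n + 4) a_n = 0.
Thus a_{n+2} = (5n - 4) / ((n+1)(n+2)) * a_n.

Check with a_0 = 2, a_1 = 0 (apply the recurrence for n = 0, 1, 2, 3): a_0 = 2, a_1 = 0, a_2 = -4, a_3 = 0, a_4 = -2, a_5 = 0.

a_(n+2) = (5n - 4) / ((n+1)(n+2)) * a_n; check: a_0 = 2, a_1 = 0, a_2 = -4, a_3 = 0, a_4 = -2, a_5 = 0


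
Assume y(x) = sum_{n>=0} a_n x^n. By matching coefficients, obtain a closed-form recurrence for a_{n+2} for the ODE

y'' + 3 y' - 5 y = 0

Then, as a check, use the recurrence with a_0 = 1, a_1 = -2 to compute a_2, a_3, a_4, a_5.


Substitute y = sum_n a_n x^n.
y''(x) has coefficient (n+2)(n+1) a_{n+2} at x^n;
3 y'(x) has coefficient 3 (n+1) a_{n+1} at x^n;
-5 y(x) has coefficient -5 a_n at x^n.
Matching x^n: (n+2)(n+1) a_{n+2} + 3 (n+1) a_{n+1} - 5 a_n = 0.
Thus a_{n+2} = [-3 (n+1) a_{n+1} + 5 a_n] / ((n+1)(n+2)).

Check with a_0 = 1, a_1 = -2 (apply the recurrence for n = 0, 1, 2, 3): a_0 = 1, a_1 = -2, a_2 = 11/2, a_3 = -43/6, a_4 = 23/3, a_5 = -767/120.

a_(n+2) = [-3 (n+1) a_(n+1) + 5 a_n] / ((n+1)(n+2)); check: a_0 = 1, a_1 = -2, a_2 = 11/2, a_3 = -43/6, a_4 = 23/3, a_5 = -767/120


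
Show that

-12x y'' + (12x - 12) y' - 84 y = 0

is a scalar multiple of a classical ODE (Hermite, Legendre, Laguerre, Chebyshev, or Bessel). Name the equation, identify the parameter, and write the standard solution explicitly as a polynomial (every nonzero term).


All three coefficients share the factor -12; dividing through by -12 gives  x y'' + (1 - x) y' + 7 y = 0.
This matches the Laguerre equation x y'' + (1 - x) y' + n y = 0 with n = 7; the polynomial solution is L_7(x).
With y = sum_k a_k x^k, matching x^k gives (k+1)k a_{k+1} + (k+1) a_{k+1} - k a_k + n a_k = 0, i.e. (k+1)^2 a_{k+1} = (k - n) a_k = (k - 7) a_k. The right side vanishes at k = 7, so the series terminates at degree 7.
Standard normalization L_n(0) = 1 gives a_0 = 1. Work upward with a_{k+1} = (k - 7) a_k / (k+1)^2:
  a_1 = (0 - 7)(1) / 1^2 = -7/1 = -7
  a_2 = (1 - 7)(-7) / 2^2 = 42/4 = 21/2
  a_3 = (2 - 7)(21/2) / 3^2 = (-105/2)/9 = -35/6
  a_4 = (3 - 7)(-35/6) / 4^2 = (70/3)/16 = 35/24
  a_5 = (4 - 7)(35/24) / 5^2 = (-35/8)/25 = -7/40
  a_6 = (5 - 7)(-7/40) / 6^2 = (7/20)/36 = 7/720
  a_7 = (6 - 7)(7/720) / 7^2 = (-7/720)/49 = -1/5040
Hence L_7(x) = -x^7/5040 + 7 x^6/720 - 7 x^5/40 + 35 x^4/24 - 35 x^3/6 + 21 x^2/2 - 7 x + 1.

L_7(x); series = -x^7/5040 + 7 x^6/720 - 7 x^5/40 + 35 x^4/24 - 35 x^3/6 + 21 x^2/2 - 7 x + 1


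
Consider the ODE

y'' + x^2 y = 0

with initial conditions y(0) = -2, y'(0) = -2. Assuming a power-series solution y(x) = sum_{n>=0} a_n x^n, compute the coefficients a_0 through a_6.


Ansatz: y(x) = sum_{n>=0} a_n x^n, so y'(x) = sum_{n>=1} n a_n x^(n-1) and y''(x) = sum_{n>=2} n(n-1) a_n x^(n-2).
Substitute into P(x) y'' + Q(x) y' + R(x) y = 0 with P(x) = 1, Q(x) = 0, R(x) = x^2, and match powers of x.
Initial conditions: a_0 = -2, a_1 = -2.
Setting the coefficient of each power of x to zero and solving order by order (substituting the coefficients already found):
  x^0: 2 a_2 = 0  ->  a_2 = 0
  x^1: 6 a_3 = 0  ->  a_3 = 0
  x^2: 12 a_4 + a_0 = 0  ->  12 a_4 = -a_0 = 2  ->  a_4 = 1/6
  x^3: 20 a_5 + a_1 = 0  ->  20 a_5 = -a_1 = 2  ->  a_5 = 1/10
  x^4: 30 a_6 + a_2 = 0  ->  30 a_6 = -a_2 = 0  ->  a_6 = 0
Truncated series: y(x) = -2 - 2 x + (1/6) x^4 + (1/10) x^5 + O(x^7).

a_0 = -2; a_1 = -2; a_2 = 0; a_3 = 0; a_4 = 1/6; a_5 = 1/10; a_6 = 0


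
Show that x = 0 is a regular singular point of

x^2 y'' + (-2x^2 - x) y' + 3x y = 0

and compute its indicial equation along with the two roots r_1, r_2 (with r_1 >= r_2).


Divide by x^2 to reach normal form y'' + P_1(x) y' + P_2(x) y = 0 with P_1(x) = -2 - 1/x and P_2(x) = 3/x.
x = 0 is a singular point because the y'-coefficient -2 - 1/x has a pole at x = 0 and the y-coefficient 3/x has a pole at x = 0.
It is a regular singular point because x P_1(x) = p(x) = -2x - 1 and x^2 P_2(x) = q(x) = 3x are polynomials, hence analytic at x = 0.
p(0) = -1,  q(0) = 0.
Indicial equation: r(r-1) + p(0) r + q(0) = 0, i.e. r^2 + (p(0) - 1) r + q(0) = 0, i.e. r^2 - 2 r = 0.
Discriminant: (-2)^2 - 4(0) = 4, so r = (2 ± 2)/2.
Solving: r_1 = 2, r_2 = 0.

indicial: r^2 - 2 r = 0; roots r_1 = 2, r_2 = 0


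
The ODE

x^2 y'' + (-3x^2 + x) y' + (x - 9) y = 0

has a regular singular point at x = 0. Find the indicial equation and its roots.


Divide by x^2 to reach normal form y'' + P_1(x) y' + P_2(x) y = 0 with P_1(x) = -3 + 1/x and P_2(x) = 1/x - 9/x^2.
x = 0 is a singular point because the y'-coefficient -3 + 1/x has a pole at x = 0 and the y-coefficient 1/x - 9/x^2 has a pole at x = 0.
It is a regular singular point because x P_1(x) = p(x) = 1 - 3x and x^2 P_2(x) = q(x) = x - 9 are polynomials, hence analytic at x = 0.
p(0) = 1,  q(0) = -9.
Indicial equation: r(r-1) + p(0) r + q(0) = 0, i.e. r^2 + (p(0) - 1) r + q(0) = 0, i.e. r^2 - 9 = 0.
Discriminant: (0)^2 - 4(-9) = 36, so r = (0 ± 6)/2.
Solving: r_1 = 3, r_2 = -3.

indicial: r^2 - 9 = 0; roots r_1 = 3, r_2 = -3


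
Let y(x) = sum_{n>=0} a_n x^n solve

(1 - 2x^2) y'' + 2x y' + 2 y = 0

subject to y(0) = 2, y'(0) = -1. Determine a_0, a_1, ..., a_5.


Ansatz: y(x) = sum_{n>=0} a_n x^n, so y'(x) = sum_{n>=1} n a_n x^(n-1) and y''(x) = sum_{n>=2} n(n-1) a_n x^(n-2).
Substitute into P(x) y'' + Q(x) y' + R(x) y = 0 with P(x) = 1 - 2x^2, Q(x) = 2x, R(x) = 2, and match powers of x.
Initial conditions: a_0 = 2, a_1 = -1.
Setting the coefficient of each power of x to zero and solving order by order (substituting the coefficients already found):
  x^0: 2 a_2 + 2 a_0 = 0  ->  2 a_2 = -2 a_0 = -4  ->  a_2 = -2
  x^1: 6 a_3 + 4 a_1 = 0  ->  6 a_3 = -4 a_1 = 4  ->  a_3 = 2/3
  x^2: 12 a_4 + 2 a_2 = 0  ->  12 a_4 = -2 a_2 = 4  ->  a_4 = 1/3
  x^3: 20 a_5 - 4 a_3 = 0  ->  20 a_5 = 4 a_3 = 8/3  ->  a_5 = 2/15
Truncated series: y(x) = 2 - x - 2 x^2 + (2/3) x^3 + (1/3) x^4 + (2/15) x^5 + O(x^6).

a_0 = 2; a_1 = -1; a_2 = -2; a_3 = 2/3; a_4 = 1/3; a_5 = 2/15


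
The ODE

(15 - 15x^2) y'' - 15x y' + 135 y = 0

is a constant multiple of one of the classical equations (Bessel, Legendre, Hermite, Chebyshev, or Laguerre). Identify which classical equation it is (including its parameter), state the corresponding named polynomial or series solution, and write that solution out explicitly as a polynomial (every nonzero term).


All three coefficients share the factor 15; dividing through by 15 gives  (1 - x^2) y'' - x y' + 9 y = 0.
This matches the Chebyshev equation (1 - x^2) y'' - x y' + n^2 y = 0 (note the -x y' term, not -2x y') with n^2 = 9, so n = 3; the polynomial solution is T_3(x).
With y = sum_k a_k x^k, matching x^k gives (k+2)(k+1) a_{k+2} = (k^2 - n^2) a_k = (k - 3)(k + 3) a_k. The right side vanishes at k = 3, so the series with the parity of 3 terminates at degree 3.
Standard normalization: leading coefficient of T_n is 2^(n-1), so a_3 = 2^2 = 4. Work downward with a_k = (k+1)(k+2) a_{k+2} / ((k - 3)(k + 3)):
  a_1 = (2)(3)(4) / ((1 - 3)(1 + 3)) = 24/(-8) = -3
Hence T_3(x) = 4 x^3 - 3 x.

T_3(x); series = 4 x^3 - 3 x


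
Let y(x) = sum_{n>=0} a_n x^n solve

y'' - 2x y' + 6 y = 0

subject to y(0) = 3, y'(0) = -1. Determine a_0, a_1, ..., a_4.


Ansatz: y(x) = sum_{n>=0} a_n x^n, so y'(x) = sum_{n>=1} n a_n x^(n-1) and y''(x) = sum_{n>=2} n(n-1) a_n x^(n-2).
Substitute into P(x) y'' + Q(x) y' + R(x) y = 0 with P(x) = 1, Q(x) = -2x, R(x) = 6, and match powers of x.
Initial conditions: a_0 = 3, a_1 = -1.
Setting the coefficient of each power of x to zero and solving order by order (substituting the coefficients already found):
  x^0: 2 a_2 + 6 a_0 = 0  ->  2 a_2 = -6 a_0 = -18  ->  a_2 = -9
  x^1: 6 a_3 + 4 a_1 = 0  ->  6 a_3 = -4 a_1 = 4  ->  a_3 = 2/3
  x^2: 12 a_4 + 2 a_2 = 0  ->  12 a_4 = -2 a_2 = 18  ->  a_4 = 3/2
Truncated series: y(x) = 3 - x - 9 x^2 + (2/3) x^3 + (3/2) x^4 + O(x^5).

a_0 = 3; a_1 = -1; a_2 = -9; a_3 = 2/3; a_4 = 3/2


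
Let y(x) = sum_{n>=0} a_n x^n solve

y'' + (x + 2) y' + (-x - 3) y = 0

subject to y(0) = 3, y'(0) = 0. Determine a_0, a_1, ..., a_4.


Ansatz: y(x) = sum_{n>=0} a_n x^n, so y'(x) = sum_{n>=1} n a_n x^(n-1) and y''(x) = sum_{n>=2} n(n-1) a_n x^(n-2).
Substitute into P(x) y'' + Q(x) y' + R(x) y = 0 with P(x) = 1, Q(x) = x + 2, R(x) = -x - 3, and match powers of x.
Initial conditions: a_0 = 3, a_1 = 0.
Setting the coefficient of each power of x to zero and solving order by order (substituting the coefficients already found):
  x^0: 2 a_2 + 2 a_1 - 3 a_0 = 0  ->  2 a_2 = -2 a_1 + 3 a_0 = 9  ->  a_2 = 9/2
  x^1: 6 a_3 + 4 a_2 - 2 a_1 - a_0 = 0  ->  6 a_3 = -4 a_2 + 2 a_1 + a_0 = -15  ->  a_3 = -5/2
  x^2: 12 a_4 + 6 a_3 - a_2 - a_1 = 0  ->  12 a_4 = -6 a_3 + a_2 + a_1 = 39/2  ->  a_4 = 13/8
Truncated series: y(x) = 3 + (9/2) x^2 - (5/2) x^3 + (13/8) x^4 + O(x^5).

a_0 = 3; a_1 = 0; a_2 = 9/2; a_3 = -5/2; a_4 = 13/8


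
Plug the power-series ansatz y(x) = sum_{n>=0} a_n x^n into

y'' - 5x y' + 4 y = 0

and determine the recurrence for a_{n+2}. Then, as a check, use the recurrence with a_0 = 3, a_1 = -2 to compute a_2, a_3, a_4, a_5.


Substitute y = sum_n a_n x^n.
y''(x) has coefficient (n+2)(n+1) a_{n+2} at x^n;
-5 x y'(x) has coefficient -5 n a_n at x^n (shift);
4 y(x) has coefficient 4 a_n at x^n.
Matching x^n: (n+2)(n+1) a_{n+2} + (-5n + 4) a_n = 0.
Thus a_{n+2} = (5n - 4) / ((n+1)(n+2)) * a_n.

Check with a_0 = 3, a_1 = -2 (apply the recurrence for n = 0, 1, 2, 3): a_0 = 3, a_1 = -2, a_2 = -6, a_3 = -1/3, a_4 = -3, a_5 = -11/60.

a_(n+2) = (5n - 4) / ((n+1)(n+2)) * a_n; check: a_0 = 3, a_1 = -2, a_2 = -6, a_3 = -1/3, a_4 = -3, a_5 = -11/60


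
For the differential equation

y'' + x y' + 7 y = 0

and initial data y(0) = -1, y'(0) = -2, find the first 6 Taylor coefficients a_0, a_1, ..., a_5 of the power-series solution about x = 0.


Ansatz: y(x) = sum_{n>=0} a_n x^n, so y'(x) = sum_{n>=1} n a_n x^(n-1) and y''(x) = sum_{n>=2} n(n-1) a_n x^(n-2).
Substitute into P(x) y'' + Q(x) y' + R(x) y = 0 with P(x) = 1, Q(x) = x, R(x) = 7, and match powers of x.
Initial conditions: a_0 = -1, a_1 = -2.
Setting the coefficient of each power of x to zero and solving order by order (substituting the coefficients already found):
  x^0: 2 a_2 + 7 a_0 = 0  ->  2 a_2 = -7 a_0 = 7  ->  a_2 = 7/2
  x^1: 6 a_3 + 8 a_1 = 0  ->  6 a_3 = -8 a_1 = 16  ->  a_3 = 8/3
  x^2: 12 a_4 + 9 a_2 = 0  ->  12 a_4 = -9 a_2 = -63/2  ->  a_4 = -21/8
  x^3: 20 a_5 + 10 a_3 = 0  ->  20 a_5 = -10 a_3 = -80/3  ->  a_5 = -4/3
Truncated series: y(x) = -1 - 2 x + (7/2) x^2 + (8/3) x^3 - (21/8) x^4 - (4/3) x^5 + O(x^6).

a_0 = -1; a_1 = -2; a_2 = 7/2; a_3 = 8/3; a_4 = -21/8; a_5 = -4/3


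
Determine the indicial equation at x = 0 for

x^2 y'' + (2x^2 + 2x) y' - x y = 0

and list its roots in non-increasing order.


Divide by x^2 to reach normal form y'' + P_1(x) y' + P_2(x) y = 0 with P_1(x) = 2 + 2/x and P_2(x) = -1/x.
x = 0 is a singular point because the y'-coefficient 2 + 2/x has a pole at x = 0 and the y-coefficient -1/x has a pole at x = 0.
It is a regular singular point because x P_1(x) = p(x) = 2x + 2 and x^2 P_2(x) = q(x) = -x are polynomials, hence analytic at x = 0.
p(0) = 2,  q(0) = 0.
Indicial equation: r(r-1) + p(0) r + q(0) = 0, i.e. r^2 + (p(0) - 1) r + q(0) = 0, i.e. r^2 + 1 r = 0.
Discriminant: (1)^2 - 4(0) = 1, so r = (-1 ± 1)/2.
Solving: r_1 = 0, r_2 = -1.

indicial: r^2 + 1 r = 0; roots r_1 = 0, r_2 = -1


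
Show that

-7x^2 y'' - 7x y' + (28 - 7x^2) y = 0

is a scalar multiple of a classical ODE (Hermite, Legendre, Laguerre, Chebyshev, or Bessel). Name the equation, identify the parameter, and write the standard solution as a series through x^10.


All three coefficients share the factor -7; dividing through by -7 gives  x^2 y'' + x y' + (x^2 - 4) y = 0.
This matches the Bessel equation x^2 y'' + x y' + (x^2 - nu^2) y = 0 with nu^2 = 4, so nu = 2; the solution bounded at x = 0 is J_2(x).
Frobenius at x = 0: indicial roots ±nu; for r = nu the recurrence k(k + 2nu) c_k = -c_{k-2} gives the standard series J_nu(x) = sum_{k>=0} (-1)^k / (k! (k+nu)!) (x/2)^(2k+nu). Evaluate the first 5 terms:
  k = 0: (-1)^0 / (0! * 2! * 2^2) x^2 = 1/(1*2*4) x^2 = (1/8) x^2
  k = 1: (-1)^1 / (1! * 3! * 2^4) x^4 = -1/(1*6*16) x^4 = (-1/96) x^4
  k = 2: (-1)^2 / (2! * 4! * 2^6) x^6 = 1/(2*24*64) x^6 = (1/3072) x^6
  k = 3: (-1)^3 / (3! * 5! * 2^8) x^8 = -1/(6*120*256) x^8 = (-1/184320) x^8
  k = 4: (-1)^4 / (4! * 6! * 2^10) x^10 = 1/(24*720*1024) x^10 = (1/17694720) x^10
Hence J_2(x) = x^10/17694720 - x^8/184320 + x^6/3072 - x^4/96 + x^2/8 + ....

J_2(x); series = x^10/17694720 - x^8/184320 + x^6/3072 - x^4/96 + x^2/8


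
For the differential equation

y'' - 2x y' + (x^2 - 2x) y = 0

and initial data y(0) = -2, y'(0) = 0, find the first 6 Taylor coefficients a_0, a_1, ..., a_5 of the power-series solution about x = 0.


Ansatz: y(x) = sum_{n>=0} a_n x^n, so y'(x) = sum_{n>=1} n a_n x^(n-1) and y''(x) = sum_{n>=2} n(n-1) a_n x^(n-2).
Substitute into P(x) y'' + Q(x) y' + R(x) y = 0 with P(x) = 1, Q(x) = -2x, R(x) = x^2 - 2x, and match powers of x.
Initial conditions: a_0 = -2, a_1 = 0.
Setting the coefficient of each power of x to zero and solving order by order (substituting the coefficients already found):
  x^0: 2 a_2 = 0  ->  a_2 = 0
  x^1: 6 a_3 - 2 a_1 - 2 a_0 = 0  ->  6 a_3 = 2 a_1 + 2 a_0 = -4  ->  a_3 = -2/3
  x^2: 12 a_4 - 4 a_2 - 2 a_1 + a_0 = 0  ->  12 a_4 = 4 a_2 + 2 a_1 - a_0 = 2  ->  a_4 = 1/6
  x^3: 20 a_5 - 6 a_3 - 2 a_2 + a_1 = 0  ->  20 a_5 = 6 a_3 + 2 a_2 - a_1 = -4  ->  a_5 = -1/5
Truncated series: y(x) = -2 - (2/3) x^3 + (1/6) x^4 - (1/5) x^5 + O(x^6).

a_0 = -2; a_1 = 0; a_2 = 0; a_3 = -2/3; a_4 = 1/6; a_5 = -1/5


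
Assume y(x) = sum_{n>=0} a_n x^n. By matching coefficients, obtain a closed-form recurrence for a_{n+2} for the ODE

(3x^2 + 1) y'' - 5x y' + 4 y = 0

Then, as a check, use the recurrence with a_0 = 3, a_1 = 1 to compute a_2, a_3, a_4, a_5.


Substitute y = sum_n a_n x^n.
(1 + 3 x^2) y'' contributes (n+2)(n+1) a_{n+2} + 3 n(n-1) a_n at x^n.
-5 x y'(x) contributes -5 n a_n at x^n.
4 y(x) contributes 4 a_n at x^n.
Matching x^n: (n+2)(n+1) a_{n+2} + (3 n(n-1) - 5 n + 4) a_n = 0.
Thus a_{n+2} = (-3 n(n-1) + 5 n - 4) / ((n+1)(n+2)) * a_n.

Check with a_0 = 3, a_1 = 1 (apply the recurrence for n = 0, 1, 2, 3): a_0 = 3, a_1 = 1, a_2 = -6, a_3 = 1/6, a_4 = 0, a_5 = -7/120.

a_(n+2) = (-3 n(n-1) + 5 n - 4) / ((n+1)(n+2)) * a_n; check: a_0 = 3, a_1 = 1, a_2 = -6, a_3 = 1/6, a_4 = 0, a_5 = -7/120


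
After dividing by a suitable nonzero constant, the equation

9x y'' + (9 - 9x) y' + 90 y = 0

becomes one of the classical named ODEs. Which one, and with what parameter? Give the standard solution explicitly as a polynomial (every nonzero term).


All three coefficients share the factor 9; dividing through by 9 gives  x y'' + (1 - x) y' + 10 y = 0.
This matches the Laguerre equation x y'' + (1 - x) y' + n y = 0 with n = 10; the polynomial solution is L_10(x).
With y = sum_k a_k x^k, matching x^k gives (k+1)k a_{k+1} + (k+1) a_{k+1} - k a_k + n a_k = 0, i.e. (k+1)^2 a_{k+1} = (k - n) a_k = (k - 10) a_k. The right side vanishes at k = 10, so the series terminates at degree 10.
Standard normalization L_n(0) = 1 gives a_0 = 1. Work upward with a_{k+1} = (k - 10) a_k / (k+1)^2:
  a_1 = (0 - 10)(1) / 1^2 = -10/1 = -10
  a_2 = (1 - 10)(-10) / 2^2 = 90/4 = 45/2
  a_3 = (2 - 10)(45/2) / 3^2 = -180/9 = -20
  a_4 = (3 - 10)(-20) / 4^2 = 140/16 = 35/4
  a_5 = (4 - 10)(35/4) / 5^2 = (-105/2)/25 = -21/10
  a_6 = (5 - 10)(-21/10) / 6^2 = (21/2)/36 = 7/24
  a_7 = (6 - 10)(7/24) / 7^2 = (-7/6)/49 = -1/42
  a_8 = (7 - 10)(-1/42) / 8^2 = (1/14)/64 = 1/896
  a_9 = (8 - 10)(1/896) / 9^2 = (-1/448)/81 = -1/36288
  a_10 = (9 - 10)(-1/36288) / 10^2 = (1/36288)/100 = 1/3628800
Hence L_10(x) = x^10/3628800 - x^9/36288 + x^8/896 - x^7/42 + 7 x^6/24 - 21 x^5/10 + 35 x^4/4 - 20 x^3 + 45 x^2/2 - 10 x + 1.

L_10(x); series = x^10/3628800 - x^9/36288 + x^8/896 - x^7/42 + 7 x^6/24 - 21 x^5/10 + 35 x^4/4 - 20 x^3 + 45 x^2/2 - 10 x + 1


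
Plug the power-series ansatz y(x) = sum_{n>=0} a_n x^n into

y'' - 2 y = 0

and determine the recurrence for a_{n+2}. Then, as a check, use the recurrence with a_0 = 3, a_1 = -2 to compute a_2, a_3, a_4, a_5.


Substitute y = sum_n a_n x^n into y'' + (const) y = 0.
y''(x) = sum_{n>=0} (n+2)(n+1) a_{n+2} x^n.
The ODE becomes sum_n [(n+2)(n+1) a_{n+2} - 2 a_n] x^n = 0.
Setting each coefficient to zero gives the recurrence:
  (n+2)(n+1) a_{n+2} - 2 a_n = 0,
  a_{n+2} = 2 / ((n+1)(n+2)) a_n.

Check with a_0 = 3, a_1 = -2 (apply the recurrence for n = 0, 1, 2, 3): a_0 = 3, a_1 = -2, a_2 = 3, a_3 = -2/3, a_4 = 1/2, a_5 = -1/15.

a_{n+2} = 2/((n+1)(n+2)) * a_n; check: a_0 = 3, a_1 = -2, a_2 = 3, a_3 = -2/3, a_4 = 1/2, a_5 = -1/15
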